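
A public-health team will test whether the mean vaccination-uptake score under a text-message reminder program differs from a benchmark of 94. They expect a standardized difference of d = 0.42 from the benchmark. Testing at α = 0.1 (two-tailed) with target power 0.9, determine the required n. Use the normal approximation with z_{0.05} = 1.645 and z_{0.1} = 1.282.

n = 49

For a one-sample test: n = ((z_{α/2} + z_β) / d)².
z_{α/2} + z_β = 1.645 + 1.282 = 2.927.
n = (2.927 / 0.42)² = 6.969² = 48.57.
Round up.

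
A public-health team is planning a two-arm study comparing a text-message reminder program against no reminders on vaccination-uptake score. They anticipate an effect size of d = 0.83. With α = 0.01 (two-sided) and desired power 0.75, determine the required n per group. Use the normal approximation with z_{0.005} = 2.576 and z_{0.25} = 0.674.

n = 31 per group

For two independent groups with equal n: n = 2·((z_{α/2} + z_β) / d)².
z_{α/2} + z_β = 2.576 + 0.674 = 3.250.
n = 2 × (3.250 / 0.83)² = 2 × 3.916² = 2 × 15.33 = 30.7.
Round up to the next whole participant.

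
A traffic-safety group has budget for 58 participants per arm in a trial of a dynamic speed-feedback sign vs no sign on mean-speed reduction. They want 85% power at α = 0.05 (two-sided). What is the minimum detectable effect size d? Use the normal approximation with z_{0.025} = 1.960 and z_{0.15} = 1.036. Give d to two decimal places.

For two independent groups of n = 58 each: d_min = (z_{α/2} + z_β)·√(2/n).
z-sum = 1.960 + 1.036 = 2.996.
d_min = 2.996 × √(2/58) = 2.996 × 0.1857 = 0.556.

d_min ≈ 0.56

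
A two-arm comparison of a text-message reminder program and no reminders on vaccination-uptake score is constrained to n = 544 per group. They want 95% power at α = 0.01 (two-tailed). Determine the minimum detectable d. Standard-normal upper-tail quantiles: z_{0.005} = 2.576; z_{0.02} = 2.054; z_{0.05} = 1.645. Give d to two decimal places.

For two independent groups of n = 544 each: d_min = (z_{α/2} + z_β)·√(2/n).
z-sum = 2.576 + 1.645 = 4.221.
d_min = 4.221 × √(2/544) = 4.221 × 0.0606 = 0.256.

d_min ≈ 0.26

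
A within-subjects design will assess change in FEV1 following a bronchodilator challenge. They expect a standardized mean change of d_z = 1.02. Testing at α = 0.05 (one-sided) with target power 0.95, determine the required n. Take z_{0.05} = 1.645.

For a paired (one-sample on differences) test: n = ((z_{α} + z_β) / d)².
z_{α} + z_β = 1.645 + 1.645 = 3.290.
n = (3.290 / 1.02)² = 3.225² = 10.40.
Round up.

n = 11 pairs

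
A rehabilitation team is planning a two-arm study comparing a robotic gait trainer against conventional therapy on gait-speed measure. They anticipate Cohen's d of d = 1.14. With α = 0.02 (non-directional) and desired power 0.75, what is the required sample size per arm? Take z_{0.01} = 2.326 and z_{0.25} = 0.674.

n = 14 per group

For two independent groups with equal n: n = 2·((z_{α/2} + z_β) / d)².
z_{α/2} + z_β = 2.326 + 0.674 = 3.000.
n = 2 × (3.000 / 1.14)² = 2 × 2.632² = 2 × 6.93 = 13.9.
Round up to the next whole participant.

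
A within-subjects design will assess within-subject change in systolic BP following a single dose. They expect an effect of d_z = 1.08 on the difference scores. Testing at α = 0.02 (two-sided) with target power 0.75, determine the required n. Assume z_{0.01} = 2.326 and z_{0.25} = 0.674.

For a paired (one-sample on differences) test: n = ((z_{α/2} + z_β) / d)².
z_{α/2} + z_β = 2.326 + 0.674 = 3.000.
n = (3.000 / 1.08)² = 2.778² = 7.72.
Round up.

n = 8 pairs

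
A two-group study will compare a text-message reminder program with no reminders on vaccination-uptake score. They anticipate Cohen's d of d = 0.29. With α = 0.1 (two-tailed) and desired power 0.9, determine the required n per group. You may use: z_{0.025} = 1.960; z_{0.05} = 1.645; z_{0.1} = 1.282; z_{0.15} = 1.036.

n = 204 per group

For two independent groups with equal n: n = 2·((z_{α/2} + z_β) / d)².
z_{α/2} + z_β = 1.645 + 1.282 = 2.927.
n = 2 × (2.927 / 0.29)² = 2 × 10.093² = 2 × 101.87 = 203.7.
Round up to the next whole participant.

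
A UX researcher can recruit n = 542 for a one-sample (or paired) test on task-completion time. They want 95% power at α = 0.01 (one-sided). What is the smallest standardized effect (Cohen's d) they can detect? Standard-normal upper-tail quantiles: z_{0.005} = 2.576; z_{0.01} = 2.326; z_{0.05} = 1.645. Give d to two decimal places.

For a single sample (or paired design) of n = 542: d_min = (z_{α} + z_β)/√n.
z-sum = 2.326 + 1.645 = 3.971.
d_min = 3.971 / √542 = 3.971 / 23.281 = 0.171.

d_min ≈ 0.17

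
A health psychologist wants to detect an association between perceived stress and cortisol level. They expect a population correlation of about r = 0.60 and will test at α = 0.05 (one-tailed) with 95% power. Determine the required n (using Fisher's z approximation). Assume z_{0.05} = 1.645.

Fisher's z: C = ½·ln((1+r)/(1−r)) = ½·ln(4.0000) = 0.6931.
n = ((z_{α} + z_β)/C)² + 3.
(1.645 + 1.645) / 0.6931 = 3.290 / 0.6931 = 4.747.
n = 4.747² + 3 = 22.53 + 3 = 25.5.
Round up.

n = 26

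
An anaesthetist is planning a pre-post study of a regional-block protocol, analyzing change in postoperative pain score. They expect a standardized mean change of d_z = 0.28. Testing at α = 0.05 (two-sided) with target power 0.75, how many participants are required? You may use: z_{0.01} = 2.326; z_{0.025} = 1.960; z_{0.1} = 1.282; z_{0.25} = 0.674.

n = 89 pairs

For a paired (one-sample on differences) test: n = ((z_{α/2} + z_β) / d)².
z_{α/2} + z_β = 1.960 + 0.674 = 2.634.
n = (2.634 / 0.28)² = 9.407² = 88.49.
Round up.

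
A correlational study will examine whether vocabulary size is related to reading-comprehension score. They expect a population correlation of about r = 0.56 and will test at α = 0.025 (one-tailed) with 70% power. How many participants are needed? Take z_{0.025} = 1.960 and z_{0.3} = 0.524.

n = 19

Fisher's z: C = ½·ln((1+r)/(1−r)) = ½·ln(3.5455) = 0.6328.
n = ((z_{α} + z_β)/C)² + 3.
(1.960 + 0.524) / 0.6328 = 2.484 / 0.6328 = 3.925.
n = 3.925² + 3 = 15.41 + 3 = 18.4.
Round up.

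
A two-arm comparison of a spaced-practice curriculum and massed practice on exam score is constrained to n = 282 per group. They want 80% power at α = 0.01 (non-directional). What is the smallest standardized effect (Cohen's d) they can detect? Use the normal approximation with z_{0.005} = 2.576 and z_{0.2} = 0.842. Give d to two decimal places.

d_min ≈ 0.29

For two independent groups of n = 282 each: d_min = (z_{α/2} + z_β)·√(2/n).
z-sum = 2.576 + 0.842 = 3.418.
d_min = 3.418 × √(2/282) = 3.418 × 0.0842 = 0.288.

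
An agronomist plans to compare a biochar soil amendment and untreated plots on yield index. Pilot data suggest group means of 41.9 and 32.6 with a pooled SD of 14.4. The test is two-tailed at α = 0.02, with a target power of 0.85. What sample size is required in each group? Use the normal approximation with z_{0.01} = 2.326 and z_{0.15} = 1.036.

Cohen's d = |M₁ − M₂| / SD_pooled = |41.9 − 32.6| / 14.4 = 9.3 / 14.4 = 0.646.
For two independent groups with equal n: n = 2·((z_{α/2} + z_β) / d)².
z_{α/2} + z_β = 2.326 + 1.036 = 3.362.
n = 2 × (3.362 / 0.646)² = 2 × 5.204² = 2 × 27.09 = 54.2.
Round up to the next whole participant.

n = 55 per group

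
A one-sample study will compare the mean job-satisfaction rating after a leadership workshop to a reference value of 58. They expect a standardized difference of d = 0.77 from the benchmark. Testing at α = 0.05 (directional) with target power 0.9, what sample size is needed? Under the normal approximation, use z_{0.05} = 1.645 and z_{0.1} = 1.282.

n = 15

For a one-sample test: n = ((z_{α} + z_β) / d)².
z_{α} + z_β = 1.645 + 1.282 = 2.927.
n = (2.927 / 0.77)² = 3.801² = 14.45.
Round up.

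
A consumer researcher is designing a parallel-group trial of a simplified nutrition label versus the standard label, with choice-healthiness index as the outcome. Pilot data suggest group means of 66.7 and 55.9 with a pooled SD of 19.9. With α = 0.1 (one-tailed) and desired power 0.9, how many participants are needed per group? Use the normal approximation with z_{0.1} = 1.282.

Cohen's d = |M₁ − M₂| / SD_pooled = |66.7 − 55.9| / 19.9 = 10.8 / 19.9 = 0.543.
For two independent groups with equal n: n = 2·((z_{α} + z_β) / d)².
z_{α} + z_β = 1.282 + 1.282 = 2.564.
n = 2 × (2.564 / 0.543)² = 2 × 4.722² = 2 × 22.30 = 44.6.
Round up to the next whole participant.

n = 45 per group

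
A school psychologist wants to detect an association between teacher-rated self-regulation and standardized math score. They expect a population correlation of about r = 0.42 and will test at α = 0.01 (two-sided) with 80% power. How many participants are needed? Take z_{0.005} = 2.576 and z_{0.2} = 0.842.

n = 62

Fisher's z: C = ½·ln((1+r)/(1−r)) = ½·ln(2.4483) = 0.4477.
n = ((z_{α/2} + z_β)/C)² + 3.
(2.576 + 0.842) / 0.4477 = 3.418 / 0.4477 = 7.635.
n = 7.635² + 3 = 58.29 + 3 = 61.3.
Round up.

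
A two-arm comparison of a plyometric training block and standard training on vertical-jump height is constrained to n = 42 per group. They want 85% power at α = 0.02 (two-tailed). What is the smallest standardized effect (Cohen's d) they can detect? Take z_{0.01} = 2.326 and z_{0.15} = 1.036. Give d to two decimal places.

For two independent groups of n = 42 each: d_min = (z_{α/2} + z_β)·√(2/n).
z-sum = 2.326 + 1.036 = 3.362.
d_min = 3.362 × √(2/42) = 3.362 × 0.2182 = 0.734.

d_min ≈ 0.73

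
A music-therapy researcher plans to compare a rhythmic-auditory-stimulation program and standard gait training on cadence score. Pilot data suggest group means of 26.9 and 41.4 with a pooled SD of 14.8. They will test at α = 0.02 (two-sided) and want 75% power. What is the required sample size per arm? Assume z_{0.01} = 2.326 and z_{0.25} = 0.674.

Cohen's d = |M₁ − M₂| / SD_pooled = |26.9 − 41.4| / 14.8 = 14.5 / 14.8 = 0.980.
For two independent groups with equal n: n = 2·((z_{α/2} + z_β) / d)².
z_{α/2} + z_β = 2.326 + 0.674 = 3.000.
n = 2 × (3.000 / 0.980)² = 2 × 3.061² = 2 × 9.37 = 18.7.
Round up to the next whole participant.

n = 19 per group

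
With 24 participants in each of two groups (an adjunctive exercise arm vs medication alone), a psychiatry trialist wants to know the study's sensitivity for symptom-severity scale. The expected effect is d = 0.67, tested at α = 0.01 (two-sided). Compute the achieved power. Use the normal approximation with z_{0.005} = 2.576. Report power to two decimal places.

For two equal groups, power = Φ(d·√(n/2) − z_{α/2}).
d·√(n/2) = 0.67 × √(24/2) = 0.67 × 3.464 = 2.321.
z_β = 2.321 − 2.576 = -0.255.
Power = Φ(-0.255) = 0.399.

power ≈ 0.40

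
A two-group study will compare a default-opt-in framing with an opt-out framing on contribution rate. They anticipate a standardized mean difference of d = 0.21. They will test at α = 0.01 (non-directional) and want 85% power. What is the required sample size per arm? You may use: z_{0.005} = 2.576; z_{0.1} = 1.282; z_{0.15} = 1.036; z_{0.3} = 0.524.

n = 592 per group

For two independent groups with equal n: n = 2·((z_{α/2} + z_β) / d)².
z_{α/2} + z_β = 2.576 + 1.036 = 3.612.
n = 2 × (3.612 / 0.21)² = 2 × 17.200² = 2 × 295.84 = 591.7.
Round up to the next whole participant.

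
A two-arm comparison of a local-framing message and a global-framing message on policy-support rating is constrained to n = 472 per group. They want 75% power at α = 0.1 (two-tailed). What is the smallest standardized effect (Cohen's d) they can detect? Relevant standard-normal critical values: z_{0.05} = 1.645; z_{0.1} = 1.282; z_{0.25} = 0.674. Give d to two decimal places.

d_min ≈ 0.15

For two independent groups of n = 472 each: d_min = (z_{α/2} + z_β)·√(2/n).
z-sum = 1.645 + 0.674 = 2.319.
d_min = 2.319 × √(2/472) = 2.319 × 0.0651 = 0.151.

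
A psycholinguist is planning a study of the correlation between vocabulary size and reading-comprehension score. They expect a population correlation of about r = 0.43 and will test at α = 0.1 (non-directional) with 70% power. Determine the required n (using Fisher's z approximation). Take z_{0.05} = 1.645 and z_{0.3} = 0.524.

n = 26

Fisher's z: C = ½·ln((1+r)/(1−r)) = ½·ln(2.5088) = 0.4599.
n = ((z_{α/2} + z_β)/C)² + 3.
(1.645 + 0.524) / 0.4599 = 2.169 / 0.4599 = 4.716.
n = 4.716² + 3 = 22.24 + 3 = 25.2.
Round up.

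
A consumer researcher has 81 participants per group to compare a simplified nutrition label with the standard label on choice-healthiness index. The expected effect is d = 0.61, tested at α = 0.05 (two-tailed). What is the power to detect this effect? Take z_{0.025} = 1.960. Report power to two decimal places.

power ≈ 0.97

For two equal groups, power = Φ(d·√(n/2) − z_{α/2}).
d·√(n/2) = 0.61 × √(81/2) = 0.61 × 6.364 = 3.882.
z_β = 3.882 − 1.960 = 1.922.
Power = Φ(1.922) = 0.973.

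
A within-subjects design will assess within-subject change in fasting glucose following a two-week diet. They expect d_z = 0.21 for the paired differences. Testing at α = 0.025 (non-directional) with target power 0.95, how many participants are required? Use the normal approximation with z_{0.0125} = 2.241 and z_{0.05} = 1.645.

For a paired (one-sample on differences) test: n = ((z_{α/2} + z_β) / d)².
z_{α/2} + z_β = 2.241 + 1.645 = 3.886.
n = (3.886 / 0.21)² = 18.505² = 342.43.
Round up.

n = 343 pairs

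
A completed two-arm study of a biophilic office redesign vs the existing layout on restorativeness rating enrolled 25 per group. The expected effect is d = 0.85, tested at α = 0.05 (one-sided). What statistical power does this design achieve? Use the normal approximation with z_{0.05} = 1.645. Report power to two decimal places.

power ≈ 0.91

For two equal groups, power = Φ(d·√(n/2) − z_{α}).
d·√(n/2) = 0.85 × √(25/2) = 0.85 × 3.536 = 3.005.
z_β = 3.005 − 1.645 = 1.360.
Power = Φ(1.360) = 0.913.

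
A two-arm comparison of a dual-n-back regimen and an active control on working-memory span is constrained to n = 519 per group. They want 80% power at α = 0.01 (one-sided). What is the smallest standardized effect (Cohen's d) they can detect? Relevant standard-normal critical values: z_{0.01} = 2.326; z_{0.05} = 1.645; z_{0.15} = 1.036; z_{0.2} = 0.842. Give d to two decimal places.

For two independent groups of n = 519 each: d_min = (z_{α} + z_β)·√(2/n).
z-sum = 2.326 + 0.842 = 3.168.
d_min = 3.168 × √(2/519) = 3.168 × 0.0621 = 0.197.

d_min ≈ 0.20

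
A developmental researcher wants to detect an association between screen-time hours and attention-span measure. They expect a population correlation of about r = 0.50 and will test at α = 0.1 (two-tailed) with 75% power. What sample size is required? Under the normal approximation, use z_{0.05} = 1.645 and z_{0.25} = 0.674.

Fisher's z: C = ½·ln((1+r)/(1−r)) = ½·ln(3.0000) = 0.5493.
n = ((z_{α/2} + z_β)/C)² + 3.
(1.645 + 0.674) / 0.5493 = 2.319 / 0.5493 = 4.222.
n = 4.222² + 3 = 17.82 + 3 = 20.8.
Round up.

n = 21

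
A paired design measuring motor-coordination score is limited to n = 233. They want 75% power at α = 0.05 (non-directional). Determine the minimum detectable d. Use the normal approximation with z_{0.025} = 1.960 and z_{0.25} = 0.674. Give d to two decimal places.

For a single sample (or paired design) of n = 233: d_min = (z_{α/2} + z_β)/√n.
z-sum = 1.960 + 0.674 = 2.634.
d_min = 2.634 / √233 = 2.634 / 15.264 = 0.173.

d_min ≈ 0.17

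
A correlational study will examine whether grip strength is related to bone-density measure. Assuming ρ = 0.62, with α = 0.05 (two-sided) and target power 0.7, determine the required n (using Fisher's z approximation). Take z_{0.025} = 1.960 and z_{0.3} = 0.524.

n = 15

Fisher's z: C = ½·ln((1+r)/(1−r)) = ½·ln(4.2632) = 0.7250.
n = ((z_{α/2} + z_β)/C)² + 3.
(1.960 + 0.524) / 0.7250 = 2.484 / 0.7250 = 3.426.
n = 3.426² + 3 = 11.74 + 3 = 14.7.
Round up.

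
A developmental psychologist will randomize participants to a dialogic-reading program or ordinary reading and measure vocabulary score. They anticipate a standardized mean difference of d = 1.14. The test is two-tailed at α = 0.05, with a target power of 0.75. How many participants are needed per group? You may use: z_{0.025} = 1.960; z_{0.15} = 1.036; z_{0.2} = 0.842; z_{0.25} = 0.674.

For two independent groups with equal n: n = 2·((z_{α/2} + z_β) / d)².
z_{α/2} + z_β = 1.960 + 0.674 = 2.634.
n = 2 × (2.634 / 1.14)² = 2 × 2.311² = 2 × 5.34 = 10.7.
Round up to the next whole participant.

n = 11 per group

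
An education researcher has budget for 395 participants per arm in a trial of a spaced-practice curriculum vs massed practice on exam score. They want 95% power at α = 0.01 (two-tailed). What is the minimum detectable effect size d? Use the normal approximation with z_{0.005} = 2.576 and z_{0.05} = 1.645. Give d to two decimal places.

For two independent groups of n = 395 each: d_min = (z_{α/2} + z_β)·√(2/n).
z-sum = 2.576 + 1.645 = 4.221.
d_min = 4.221 × √(2/395) = 4.221 × 0.0712 = 0.300.

d_min ≈ 0.30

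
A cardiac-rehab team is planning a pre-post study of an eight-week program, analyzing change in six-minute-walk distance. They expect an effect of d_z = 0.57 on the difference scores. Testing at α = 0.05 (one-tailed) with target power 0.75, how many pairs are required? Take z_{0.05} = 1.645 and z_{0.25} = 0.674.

n = 17 pairs

For a paired (one-sample on differences) test: n = ((z_{α} + z_β) / d)².
z_{α} + z_β = 1.645 + 0.674 = 2.319.
n = (2.319 / 0.57)² = 4.068² = 16.55.
Round up.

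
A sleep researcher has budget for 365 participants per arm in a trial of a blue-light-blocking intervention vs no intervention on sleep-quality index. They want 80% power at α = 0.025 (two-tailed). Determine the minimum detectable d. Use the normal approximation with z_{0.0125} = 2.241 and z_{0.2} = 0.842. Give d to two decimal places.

For two independent groups of n = 365 each: d_min = (z_{α/2} + z_β)·√(2/n).
z-sum = 2.241 + 0.842 = 3.083.
d_min = 3.083 × √(2/365) = 3.083 × 0.0740 = 0.228.

d_min ≈ 0.23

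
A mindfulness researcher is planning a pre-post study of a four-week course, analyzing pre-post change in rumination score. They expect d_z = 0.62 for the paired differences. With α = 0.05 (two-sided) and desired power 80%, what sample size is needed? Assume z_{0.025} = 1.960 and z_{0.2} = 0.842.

For a paired (one-sample on differences) test: n = ((z_{α/2} + z_β) / d)².
z_{α/2} + z_β = 1.960 + 0.842 = 2.802.
n = (2.802 / 0.62)² = 4.519² = 20.42.
Round up.

n = 21 pairs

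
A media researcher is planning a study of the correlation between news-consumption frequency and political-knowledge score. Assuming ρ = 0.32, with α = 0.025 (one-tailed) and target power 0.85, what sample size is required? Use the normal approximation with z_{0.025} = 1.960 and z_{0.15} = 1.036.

Fisher's z: C = ½·ln((1+r)/(1−r)) = ½·ln(1.9412) = 0.3316.
n = ((z_{α} + z_β)/C)² + 3.
(1.960 + 1.036) / 0.3316 = 2.996 / 0.3316 = 9.035.
n = 9.035² + 3 = 81.63 + 3 = 84.6.
Round up.

n = 85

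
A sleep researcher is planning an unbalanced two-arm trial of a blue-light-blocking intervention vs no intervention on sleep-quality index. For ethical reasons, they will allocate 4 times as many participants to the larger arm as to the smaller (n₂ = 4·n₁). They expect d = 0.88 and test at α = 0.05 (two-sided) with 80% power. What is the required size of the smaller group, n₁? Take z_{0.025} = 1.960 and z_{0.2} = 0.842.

n₁ = 13

With allocation ratio k = n₂/n₁ = 4, Var(x̄₁−x̄₂) = σ²(1/n₁ + 1/(k·n₁)) = σ²·(k+1)/(k·n₁).
So n₁ = (1 + 1/k)·((z_{α/2} + z_β)/d)² = 1.250 × (2.802/0.88)².
n₁ = 1.250 × 10.14 = 12.7.
Round up: n₁ = 13, giving n₂ = 4 × 13 = 52.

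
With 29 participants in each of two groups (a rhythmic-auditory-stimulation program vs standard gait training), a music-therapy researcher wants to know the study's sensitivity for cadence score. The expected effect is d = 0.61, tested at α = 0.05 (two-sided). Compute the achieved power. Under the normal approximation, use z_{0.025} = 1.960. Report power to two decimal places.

power ≈ 0.64

For two equal groups, power = Φ(d·√(n/2) − z_{α/2}).
d·√(n/2) = 0.61 × √(29/2) = 0.61 × 3.808 = 2.323.
z_β = 2.323 − 1.960 = 0.363.
Power = Φ(0.363) = 0.642.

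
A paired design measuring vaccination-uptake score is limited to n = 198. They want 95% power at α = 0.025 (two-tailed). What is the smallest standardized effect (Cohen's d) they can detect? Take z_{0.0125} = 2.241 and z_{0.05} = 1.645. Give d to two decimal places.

d_min ≈ 0.28

For a single sample (or paired design) of n = 198: d_min = (z_{α/2} + z_β)/√n.
z-sum = 2.241 + 1.645 = 3.886.
d_min = 3.886 / √198 = 3.886 / 14.071 = 0.276.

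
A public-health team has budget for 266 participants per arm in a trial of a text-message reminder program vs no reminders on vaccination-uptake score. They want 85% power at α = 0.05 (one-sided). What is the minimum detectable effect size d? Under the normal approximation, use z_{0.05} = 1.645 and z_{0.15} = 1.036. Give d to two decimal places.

d_min ≈ 0.23

For two independent groups of n = 266 each: d_min = (z_{α} + z_β)·√(2/n).
z-sum = 1.645 + 1.036 = 2.681.
d_min = 2.681 × √(2/266) = 2.681 × 0.0867 = 0.232.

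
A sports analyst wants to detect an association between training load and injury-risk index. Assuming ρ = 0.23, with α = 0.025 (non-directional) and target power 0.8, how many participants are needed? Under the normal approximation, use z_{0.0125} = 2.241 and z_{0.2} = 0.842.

n = 177

Fisher's z: C = ½·ln((1+r)/(1−r)) = ½·ln(1.5974) = 0.2342.
n = ((z_{α/2} + z_β)/C)² + 3.
(2.241 + 0.842) / 0.2342 = 3.083 / 0.2342 = 13.164.
n = 13.164² + 3 = 173.29 + 3 = 176.3.
Round up.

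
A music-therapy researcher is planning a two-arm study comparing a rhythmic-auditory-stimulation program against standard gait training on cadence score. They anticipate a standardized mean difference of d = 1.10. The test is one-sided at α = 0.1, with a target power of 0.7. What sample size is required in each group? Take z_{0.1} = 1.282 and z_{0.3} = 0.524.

For two independent groups with equal n: n = 2·((z_{α} + z_β) / d)².
z_{α} + z_β = 1.282 + 0.524 = 1.806.
n = 2 × (1.806 / 1.10)² = 2 × 1.642² = 2 × 2.70 = 5.4.
Round up to the next whole participant.

n = 6 per group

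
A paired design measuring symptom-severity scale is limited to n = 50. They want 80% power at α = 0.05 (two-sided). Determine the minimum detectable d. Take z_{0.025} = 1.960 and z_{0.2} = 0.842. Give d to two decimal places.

d_min ≈ 0.40

For a single sample (or paired design) of n = 50: d_min = (z_{α/2} + z_β)/√n.
z-sum = 1.960 + 0.842 = 2.802.
d_min = 2.802 / √50 = 2.802 / 7.071 = 0.396.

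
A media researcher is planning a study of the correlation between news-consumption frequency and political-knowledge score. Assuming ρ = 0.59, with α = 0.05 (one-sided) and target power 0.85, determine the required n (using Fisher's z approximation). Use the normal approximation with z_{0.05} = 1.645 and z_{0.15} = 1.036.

Fisher's z: C = ½·ln((1+r)/(1−r)) = ½·ln(3.8780) = 0.6777.
n = ((z_{α} + z_β)/C)² + 3.
(1.645 + 1.036) / 0.6777 = 2.681 / 0.6777 = 3.956.
n = 3.956² + 3 = 15.65 + 3 = 18.7.
Round up.

n = 19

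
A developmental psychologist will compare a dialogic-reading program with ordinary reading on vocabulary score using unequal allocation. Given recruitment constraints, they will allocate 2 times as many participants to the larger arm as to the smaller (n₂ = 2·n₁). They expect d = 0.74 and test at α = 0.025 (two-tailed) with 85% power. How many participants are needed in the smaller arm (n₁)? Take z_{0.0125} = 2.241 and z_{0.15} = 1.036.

n₁ = 30

With allocation ratio k = n₂/n₁ = 2, Var(x̄₁−x̄₂) = σ²(1/n₁ + 1/(k·n₁)) = σ²·(k+1)/(k·n₁).
So n₁ = (1 + 1/k)·((z_{α/2} + z_β)/d)² = 1.500 × (3.277/0.74)².
n₁ = 1.500 × 19.61 = 29.4.
Round up: n₁ = 30, giving n₂ = 2 × 30 = 60.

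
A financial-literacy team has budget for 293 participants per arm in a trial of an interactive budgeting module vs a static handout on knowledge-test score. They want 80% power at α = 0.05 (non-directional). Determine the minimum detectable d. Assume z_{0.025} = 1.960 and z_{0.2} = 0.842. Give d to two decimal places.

d_min ≈ 0.23

For two independent groups of n = 293 each: d_min = (z_{α/2} + z_β)·√(2/n).
z-sum = 1.960 + 0.842 = 2.802.
d_min = 2.802 × √(2/293) = 2.802 × 0.0826 = 0.231.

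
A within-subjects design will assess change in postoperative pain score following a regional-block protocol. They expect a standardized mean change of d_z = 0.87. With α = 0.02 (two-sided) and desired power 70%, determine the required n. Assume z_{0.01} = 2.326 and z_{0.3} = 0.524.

n = 11 pairs

For a paired (one-sample on differences) test: n = ((z_{α/2} + z_β) / d)².
z_{α/2} + z_β = 2.326 + 0.524 = 2.850.
n = (2.850 / 0.87)² = 3.276² = 10.73.
Round up.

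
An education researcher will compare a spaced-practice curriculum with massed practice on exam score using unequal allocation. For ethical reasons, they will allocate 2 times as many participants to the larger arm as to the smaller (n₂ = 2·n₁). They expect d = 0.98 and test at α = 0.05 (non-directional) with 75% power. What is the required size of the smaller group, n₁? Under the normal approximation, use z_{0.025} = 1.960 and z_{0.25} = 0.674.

With allocation ratio k = n₂/n₁ = 2, Var(x̄₁−x̄₂) = σ²(1/n₁ + 1/(k·n₁)) = σ²·(k+1)/(k·n₁).
So n₁ = (1 + 1/k)·((z_{α/2} + z_β)/d)² = 1.500 × (2.634/0.98)².
n₁ = 1.500 × 7.22 = 10.8.
Round up: n₁ = 11, giving n₂ = 2 × 11 = 22.

n₁ = 11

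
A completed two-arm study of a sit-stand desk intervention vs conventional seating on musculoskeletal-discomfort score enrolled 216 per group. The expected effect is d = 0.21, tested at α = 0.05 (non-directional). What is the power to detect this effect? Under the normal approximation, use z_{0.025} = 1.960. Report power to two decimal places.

For two equal groups, power = Φ(d·√(n/2) − z_{α/2}).
d·√(n/2) = 0.21 × √(216/2) = 0.21 × 10.392 = 2.182.
z_β = 2.182 − 1.960 = 0.222.
Power = Φ(0.222) = 0.588.

power ≈ 0.59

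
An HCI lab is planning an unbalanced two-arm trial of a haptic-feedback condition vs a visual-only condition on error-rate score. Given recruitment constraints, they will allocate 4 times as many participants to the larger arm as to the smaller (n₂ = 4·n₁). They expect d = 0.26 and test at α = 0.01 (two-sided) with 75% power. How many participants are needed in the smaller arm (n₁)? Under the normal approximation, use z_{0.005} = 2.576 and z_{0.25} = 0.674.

n₁ = 196

With allocation ratio k = n₂/n₁ = 4, Var(x̄₁−x̄₂) = σ²(1/n₁ + 1/(k·n₁)) = σ²·(k+1)/(k·n₁).
So n₁ = (1 + 1/k)·((z_{α/2} + z_β)/d)² = 1.250 × (3.250/0.26)².
n₁ = 1.250 × 156.25 = 195.3.
Round up: n₁ = 196, giving n₂ = 4 × 196 = 784.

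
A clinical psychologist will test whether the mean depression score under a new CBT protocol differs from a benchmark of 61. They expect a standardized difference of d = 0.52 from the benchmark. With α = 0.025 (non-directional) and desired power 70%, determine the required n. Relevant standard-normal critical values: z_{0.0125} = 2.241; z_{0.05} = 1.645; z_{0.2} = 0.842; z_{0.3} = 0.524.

For a one-sample test: n = ((z_{α/2} + z_β) / d)².
z_{α/2} + z_β = 2.241 + 0.524 = 2.765.
n = (2.765 / 0.52)² = 5.317² = 28.27.
Round up.

n = 29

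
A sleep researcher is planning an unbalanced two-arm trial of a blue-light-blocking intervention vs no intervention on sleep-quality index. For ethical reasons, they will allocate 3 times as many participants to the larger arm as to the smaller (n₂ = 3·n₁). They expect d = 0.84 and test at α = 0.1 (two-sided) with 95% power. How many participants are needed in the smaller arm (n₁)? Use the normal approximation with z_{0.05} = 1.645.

With allocation ratio k = n₂/n₁ = 3, Var(x̄₁−x̄₂) = σ²(1/n₁ + 1/(k·n₁)) = σ²·(k+1)/(k·n₁).
So n₁ = (1 + 1/k)·((z_{α/2} + z_β)/d)² = 1.333 × (3.290/0.84)².
n₁ = 1.333 × 15.34 = 20.5.
Round up: n₁ = 21, giving n₂ = 3 × 21 = 63.

n₁ = 21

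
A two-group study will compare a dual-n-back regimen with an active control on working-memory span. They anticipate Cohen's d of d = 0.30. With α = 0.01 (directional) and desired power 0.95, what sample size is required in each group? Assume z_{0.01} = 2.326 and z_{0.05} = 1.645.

n = 351 per group

For two independent groups with equal n: n = 2·((z_{α} + z_β) / d)².
z_{α} + z_β = 2.326 + 1.645 = 3.971.
n = 2 × (3.971 / 0.30)² = 2 × 13.237² = 2 × 175.21 = 350.4.
Round up to the next whole participant.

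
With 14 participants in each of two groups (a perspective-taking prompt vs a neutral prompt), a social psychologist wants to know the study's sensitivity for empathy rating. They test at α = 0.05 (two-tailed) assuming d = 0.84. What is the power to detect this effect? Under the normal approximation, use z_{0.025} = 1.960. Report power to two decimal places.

power ≈ 0.60

For two equal groups, power = Φ(d·√(n/2) − z_{α/2}).
d·√(n/2) = 0.84 × √(14/2) = 0.84 × 2.646 = 2.222.
z_β = 2.222 − 1.960 = 0.262.
Power = Φ(0.262) = 0.604.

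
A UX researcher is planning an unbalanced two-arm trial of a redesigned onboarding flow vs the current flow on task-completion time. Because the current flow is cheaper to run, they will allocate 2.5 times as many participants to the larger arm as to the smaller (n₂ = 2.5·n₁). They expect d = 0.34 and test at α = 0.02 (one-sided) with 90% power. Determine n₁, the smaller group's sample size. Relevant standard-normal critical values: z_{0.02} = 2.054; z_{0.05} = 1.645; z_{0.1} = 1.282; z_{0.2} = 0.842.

With allocation ratio k = n₂/n₁ = 2.5, Var(x̄₁−x̄₂) = σ²(1/n₁ + 1/(k·n₁)) = σ²·(k+1)/(k·n₁).
So n₁ = (1 + 1/k)·((z_{α} + z_β)/d)² = 1.400 × (3.336/0.34)².
n₁ = 1.400 × 96.27 = 134.8.
Round up: n₁ = 135, giving n₂ = ⌈2.5 × 135⌉ = ⌈337.5⌉ = 338.

n₁ = 135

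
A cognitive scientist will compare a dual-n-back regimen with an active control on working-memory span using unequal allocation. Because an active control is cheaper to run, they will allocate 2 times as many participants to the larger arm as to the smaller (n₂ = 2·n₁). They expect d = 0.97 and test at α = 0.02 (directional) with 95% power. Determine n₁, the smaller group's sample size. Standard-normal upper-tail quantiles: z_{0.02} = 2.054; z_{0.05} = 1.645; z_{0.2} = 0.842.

n₁ = 22

With allocation ratio k = n₂/n₁ = 2, Var(x̄₁−x̄₂) = σ²(1/n₁ + 1/(k·n₁)) = σ²·(k+1)/(k·n₁).
So n₁ = (1 + 1/k)·((z_{α} + z_β)/d)² = 1.500 × (3.699/0.97)².
n₁ = 1.500 × 14.54 = 21.8.
Round up: n₁ = 22, giving n₂ = 2 × 22 = 44.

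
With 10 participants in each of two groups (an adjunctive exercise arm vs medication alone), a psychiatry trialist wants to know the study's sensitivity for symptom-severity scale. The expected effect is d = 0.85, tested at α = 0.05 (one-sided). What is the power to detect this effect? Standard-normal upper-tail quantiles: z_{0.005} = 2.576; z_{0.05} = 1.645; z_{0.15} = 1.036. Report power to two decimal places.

For two equal groups, power = Φ(d·√(n/2) − z_{α}).
d·√(n/2) = 0.85 × √(10/2) = 0.85 × 2.236 = 1.901.
z_β = 1.901 − 1.645 = 0.256.
Power = Φ(0.256) = 0.601.

power ≈ 0.60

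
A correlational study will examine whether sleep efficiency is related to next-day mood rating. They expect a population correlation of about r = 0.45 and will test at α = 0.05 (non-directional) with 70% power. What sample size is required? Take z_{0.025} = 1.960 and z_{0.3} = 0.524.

n = 30

Fisher's z: C = ½·ln((1+r)/(1−r)) = ½·ln(2.6364) = 0.4847.
n = ((z_{α/2} + z_β)/C)² + 3.
(1.960 + 0.524) / 0.4847 = 2.484 / 0.4847 = 5.125.
n = 5.125² + 3 = 26.26 + 3 = 29.3.
Round up.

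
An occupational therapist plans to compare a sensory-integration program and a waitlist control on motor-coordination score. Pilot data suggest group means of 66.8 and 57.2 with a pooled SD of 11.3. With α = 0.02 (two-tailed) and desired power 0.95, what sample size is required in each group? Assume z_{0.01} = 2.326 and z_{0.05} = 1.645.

n = 44 per group

Cohen's d = |M₁ − M₂| / SD_pooled = |66.8 − 57.2| / 11.3 = 9.6 / 11.3 = 0.850.
For two independent groups with equal n: n = 2·((z_{α/2} + z_β) / d)².
z_{α/2} + z_β = 2.326 + 1.645 = 3.971.
n = 2 × (3.971 / 0.850)² = 2 × 4.672² = 2 × 21.83 = 43.7.
Round up to the next whole participant.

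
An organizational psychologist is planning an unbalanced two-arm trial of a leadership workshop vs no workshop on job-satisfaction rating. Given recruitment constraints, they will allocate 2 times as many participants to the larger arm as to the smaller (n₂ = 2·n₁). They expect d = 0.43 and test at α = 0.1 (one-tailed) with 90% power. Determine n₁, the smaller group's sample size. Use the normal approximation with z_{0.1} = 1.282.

With allocation ratio k = n₂/n₁ = 2, Var(x̄₁−x̄₂) = σ²(1/n₁ + 1/(k·n₁)) = σ²·(k+1)/(k·n₁).
So n₁ = (1 + 1/k)·((z_{α} + z_β)/d)² = 1.500 × (2.564/0.43)².
n₁ = 1.500 × 35.55 = 53.3.
Round up: n₁ = 54, giving n₂ = 2 × 54 = 108.

n₁ = 54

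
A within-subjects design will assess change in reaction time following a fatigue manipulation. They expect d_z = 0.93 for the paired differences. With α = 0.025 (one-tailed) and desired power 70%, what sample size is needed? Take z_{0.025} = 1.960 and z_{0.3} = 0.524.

n = 8 pairs

For a paired (one-sample on differences) test: n = ((z_{α} + z_β) / d)².
z_{α} + z_β = 1.960 + 0.524 = 2.484.
n = (2.484 / 0.93)² = 2.671² = 7.13.
Round up.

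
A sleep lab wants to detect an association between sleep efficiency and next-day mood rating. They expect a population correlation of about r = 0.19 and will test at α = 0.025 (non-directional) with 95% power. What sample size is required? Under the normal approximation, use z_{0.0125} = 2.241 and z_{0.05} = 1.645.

n = 412

Fisher's z: C = ½·ln((1+r)/(1−r)) = ½·ln(1.4691) = 0.1923.
n = ((z_{α/2} + z_β)/C)² + 3.
(2.241 + 1.645) / 0.1923 = 3.886 / 0.1923 = 20.208.
n = 20.208² + 3 = 408.36 + 3 = 411.4.
Round up.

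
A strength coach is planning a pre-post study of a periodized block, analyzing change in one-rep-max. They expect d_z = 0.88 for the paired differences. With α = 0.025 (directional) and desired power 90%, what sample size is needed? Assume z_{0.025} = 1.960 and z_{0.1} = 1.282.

For a paired (one-sample on differences) test: n = ((z_{α} + z_β) / d)².
z_{α} + z_β = 1.960 + 1.282 = 3.242.
n = (3.242 / 0.88)² = 3.684² = 13.57.
Round up.

n = 14 pairs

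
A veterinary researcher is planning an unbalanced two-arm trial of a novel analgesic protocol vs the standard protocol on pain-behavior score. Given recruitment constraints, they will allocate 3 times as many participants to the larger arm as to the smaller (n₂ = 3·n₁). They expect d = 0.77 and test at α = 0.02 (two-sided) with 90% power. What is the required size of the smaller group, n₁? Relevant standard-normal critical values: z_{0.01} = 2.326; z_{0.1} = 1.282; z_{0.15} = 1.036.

With allocation ratio k = n₂/n₁ = 3, Var(x̄₁−x̄₂) = σ²(1/n₁ + 1/(k·n₁)) = σ²·(k+1)/(k·n₁).
So n₁ = (1 + 1/k)·((z_{α/2} + z_β)/d)² = 1.333 × (3.608/0.77)².
n₁ = 1.333 × 21.96 = 29.3.
Round up: n₁ = 30, giving n₂ = 3 × 30 = 90.

n₁ = 30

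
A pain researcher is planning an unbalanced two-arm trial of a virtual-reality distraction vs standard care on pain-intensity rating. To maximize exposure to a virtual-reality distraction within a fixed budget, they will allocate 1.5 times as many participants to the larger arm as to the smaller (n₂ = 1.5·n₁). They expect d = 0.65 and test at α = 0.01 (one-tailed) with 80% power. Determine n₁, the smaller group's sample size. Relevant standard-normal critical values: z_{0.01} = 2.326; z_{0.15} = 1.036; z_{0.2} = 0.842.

With allocation ratio k = n₂/n₁ = 1.5, Var(x̄₁−x̄₂) = σ²(1/n₁ + 1/(k·n₁)) = σ²·(k+1)/(k·n₁).
So n₁ = (1 + 1/k)·((z_{α} + z_β)/d)² = 1.667 × (3.168/0.65)².
n₁ = 1.667 × 23.75 = 39.6.
Round up: n₁ = 40, giving n₂ = 1.5 × 40 = 60.

n₁ = 40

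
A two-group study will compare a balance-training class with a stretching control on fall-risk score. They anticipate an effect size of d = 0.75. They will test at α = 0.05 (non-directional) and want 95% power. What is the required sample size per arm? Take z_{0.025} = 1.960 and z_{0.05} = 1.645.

For two independent groups with equal n: n = 2·((z_{α/2} + z_β) / d)².
z_{α/2} + z_β = 1.960 + 1.645 = 3.605.
n = 2 × (3.605 / 0.75)² = 2 × 4.807² = 2 × 23.10 = 46.2.
Round up to the next whole participant.

n = 47 per group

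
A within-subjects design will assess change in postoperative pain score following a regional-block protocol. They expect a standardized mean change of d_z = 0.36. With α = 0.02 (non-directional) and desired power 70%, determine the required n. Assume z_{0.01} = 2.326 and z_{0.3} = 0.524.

For a paired (one-sample on differences) test: n = ((z_{α/2} + z_β) / d)².
z_{α/2} + z_β = 2.326 + 0.524 = 2.850.
n = (2.850 / 0.36)² = 7.917² = 62.67.
Round up.

n = 63 pairs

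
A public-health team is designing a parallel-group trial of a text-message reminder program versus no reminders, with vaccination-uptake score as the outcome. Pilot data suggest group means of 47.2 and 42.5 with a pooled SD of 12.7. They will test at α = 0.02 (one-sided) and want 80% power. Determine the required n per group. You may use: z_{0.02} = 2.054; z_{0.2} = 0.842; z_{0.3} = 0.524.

Cohen's d = |M₁ − M₂| / SD_pooled = |47.2 − 42.5| / 12.7 = 4.7 / 12.7 = 0.370.
For two independent groups with equal n: n = 2·((z_{α} + z_β) / d)².
z_{α} + z_β = 2.054 + 0.842 = 2.896.
n = 2 × (2.896 / 0.370)² = 2 × 7.827² = 2 × 61.26 = 122.5.
Round up to the next whole participant.

n = 123 per group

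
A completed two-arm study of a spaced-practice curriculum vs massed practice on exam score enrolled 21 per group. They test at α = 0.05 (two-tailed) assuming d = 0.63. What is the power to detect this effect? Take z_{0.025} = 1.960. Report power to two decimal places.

For two equal groups, power = Φ(d·√(n/2) − z_{α/2}).
d·√(n/2) = 0.63 × √(21/2) = 0.63 × 3.240 = 2.041.
z_β = 2.041 − 1.960 = 0.081.
Power = Φ(0.081) = 0.532.

power ≈ 0.53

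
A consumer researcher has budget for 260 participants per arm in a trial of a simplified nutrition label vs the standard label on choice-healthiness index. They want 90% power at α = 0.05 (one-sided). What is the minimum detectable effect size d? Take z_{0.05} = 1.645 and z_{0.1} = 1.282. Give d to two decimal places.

d_min ≈ 0.26

For two independent groups of n = 260 each: d_min = (z_{α} + z_β)·√(2/n).
z-sum = 1.645 + 1.282 = 2.927.
d_min = 2.927 × √(2/260) = 2.927 × 0.0877 = 0.257.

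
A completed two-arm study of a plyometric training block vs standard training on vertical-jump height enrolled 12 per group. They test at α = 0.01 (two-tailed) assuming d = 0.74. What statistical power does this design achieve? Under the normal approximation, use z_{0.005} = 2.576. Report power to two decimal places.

power ≈ 0.22

For two equal groups, power = Φ(d·√(n/2) − z_{α/2}).
d·√(n/2) = 0.74 × √(12/2) = 0.74 × 2.449 = 1.813.
z_β = 1.813 − 2.576 = -0.763.
Power = Φ(-0.763) = 0.223.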